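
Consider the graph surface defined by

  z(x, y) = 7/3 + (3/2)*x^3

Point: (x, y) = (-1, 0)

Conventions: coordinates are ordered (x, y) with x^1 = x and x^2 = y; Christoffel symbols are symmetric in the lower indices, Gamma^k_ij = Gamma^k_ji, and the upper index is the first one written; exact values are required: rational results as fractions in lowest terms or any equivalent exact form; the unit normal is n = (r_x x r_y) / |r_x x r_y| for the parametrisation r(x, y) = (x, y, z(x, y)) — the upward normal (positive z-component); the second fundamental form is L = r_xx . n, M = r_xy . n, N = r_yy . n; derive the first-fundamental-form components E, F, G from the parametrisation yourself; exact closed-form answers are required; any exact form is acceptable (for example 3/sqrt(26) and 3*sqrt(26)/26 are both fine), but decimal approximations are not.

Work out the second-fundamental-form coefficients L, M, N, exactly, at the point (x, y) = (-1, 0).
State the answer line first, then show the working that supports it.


Answer: L = -18*sqrt(85)/85, M = 0, N = 0

z_x = 9/2, z_y = 0, z_xx = -9, z_xy = 0, z_yy = 0
E = 85/4, F = 0, G = 1; answer radicand W^2 = 85/4
unnormalised second-form numerators: l = -9, m = 0, n = 0; L = l/sqrt(85/4), and similarly M = m/sqrt(W^2), N = n/sqrt(W^2)


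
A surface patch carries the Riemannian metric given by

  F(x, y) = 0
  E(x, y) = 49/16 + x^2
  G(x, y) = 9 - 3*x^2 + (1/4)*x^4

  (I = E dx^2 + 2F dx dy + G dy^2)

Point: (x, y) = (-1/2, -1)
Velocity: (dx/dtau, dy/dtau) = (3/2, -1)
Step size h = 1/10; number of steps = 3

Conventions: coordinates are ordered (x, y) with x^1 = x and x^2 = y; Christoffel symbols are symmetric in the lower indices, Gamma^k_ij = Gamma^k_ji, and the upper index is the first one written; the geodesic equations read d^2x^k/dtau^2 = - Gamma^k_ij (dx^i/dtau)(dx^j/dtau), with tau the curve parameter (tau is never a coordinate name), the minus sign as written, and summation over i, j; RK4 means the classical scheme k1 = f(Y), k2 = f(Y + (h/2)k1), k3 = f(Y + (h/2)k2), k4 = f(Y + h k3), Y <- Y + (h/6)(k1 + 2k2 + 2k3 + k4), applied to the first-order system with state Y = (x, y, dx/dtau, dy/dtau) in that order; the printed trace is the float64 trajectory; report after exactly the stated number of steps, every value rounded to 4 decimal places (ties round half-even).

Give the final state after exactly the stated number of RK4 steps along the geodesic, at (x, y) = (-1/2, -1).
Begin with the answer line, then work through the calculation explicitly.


Answer: x = -0.0252, y = -1.2841, dx/dtau = 1.6288, dy/dtau = -0.9186

f(Y) = (dx/dtau, dy/dtau, -Gamma^x_ij Y'^i Y'^j, -Gamma^y_ij Y'^i Y'^j) with the Gammas evaluated at the stage position; h = 0.100000; intermediate values shown to 6 dp
step 0: x = -0.5000, y = -1.0000, dx/dtau = 1.5000, dy/dtau = -1.0000
step 1:
  k1: at (x, y) = (-0.500000, -1.000000), (dx/dtau, dy/dtau) = (1.500000, -1.000000); Gamma_xxx = -0.150943, Gamma_xxy = 0.000000, Gamma_xyy = -0.433962, Gamma_yxx = 0.000000, Gamma_yxy = 0.173913, Gamma_yyy = 0.000000; k1 = (1.500000, -1.000000, 0.773585, 0.521739)
  k2: at (x, y) = (-0.425000, -1.050000), (dx/dtau, dy/dtau) = (1.538679, -0.973913); Gamma_xxx = -0.131046, Gamma_xxy = 0.000000, Gamma_xyy = -0.381304, Gamma_yxx = 0.000000, Gamma_yxy = 0.146064, Gamma_yyy = 0.000000; k2 = (1.538679, -0.973913, 0.671926, 0.437765)
  k3: at (x, y) = (-0.423066, -1.048696), (dx/dtau, dy/dtau) = (1.533596, -0.978112); Gamma_xxx = -0.130516, Gamma_xxy = 0.000000, Gamma_xyy = -0.379868, Gamma_yxx = 0.000000, Gamma_yxy = 0.145358, Gamma_yyy = 0.000000; k3 = (1.533596, -0.978112, 0.670384, 0.436083)
  k4: at (x, y) = (-0.346640, -1.097811), (dx/dtau, dy/dtau) = (1.567038, -0.956392); Gamma_xxx = -0.108915, Gamma_xxy = 0.000000, Gamma_xyy = -0.320202, Gamma_yxx = 0.000000, Gamma_yxy = 0.117908, Gamma_yyy = 0.000000; k4 = (1.567038, -0.956392, 0.560338, 0.353418)
  Y <- Y + (h/6)(k1 + 2k2 + 2k3 + k4): x = -0.3465, y = -1.0977, dx/dtau = 1.5670, dy/dtau = -0.9563
step 2:
  k1: at (x, y) = (-0.346474, -1.097674), (dx/dtau, dy/dtau) = (1.566976, -0.956286); Gamma_xxx = -0.108867, Gamma_xxy = 0.000000, Gamma_xyy = -0.320066, Gamma_yxx = 0.000000, Gamma_yxy = 0.117849, Gamma_yyy = 0.000000; k1 = (1.566976, -0.956286, 0.560008, 0.353188)
  k2: at (x, y) = (-0.268125, -1.145488), (dx/dtau, dy/dtau) = (1.594976, -0.938626); Gamma_xxx = -0.085543, Gamma_xxy = 0.000000, Gamma_xyy = -0.253554, Gamma_yxx = 0.000000, Gamma_yxy = 0.090459, Gamma_yyy = 0.000000; k2 = (1.594976, -0.938626, 0.441002, 0.270849)
  k3: at (x, y) = (-0.266725, -1.144605), (dx/dtau, dy/dtau) = (1.589026, -0.942743); Gamma_xxx = -0.085117, Gamma_xxy = 0.000000, Gamma_xyy = -0.252322, Gamma_yxx = 0.000000, Gamma_yxy = 0.089975, Gamma_yyy = 0.000000; k3 = (1.589026, -0.942743, 0.439174, 0.269573)
  k4: at (x, y) = (-0.187571, -1.191948), (dx/dtau, dy/dtau) = (1.610893, -0.929328); Gamma_xxx = -0.060552, Gamma_xxy = 0.000000, Gamma_xyy = -0.180591, Gamma_yxx = 0.000000, Gamma_yxy = 0.062892, Gamma_yyy = 0.000000; k4 = (1.610893, -0.929328, 0.313099, 0.188306)
  Y <- Y + (h/6)(k1 + 2k2 + 2k3 + k4): x = -0.1874, y = -1.1918, dx/dtau = 1.6109, dy/dtau = -0.9292
step 3:
  k1: at (x, y) = (-0.187376, -1.191813), (dx/dtau, dy/dtau) = (1.610867, -0.929247); Gamma_xxx = -0.060490, Gamma_xxy = 0.000000, Gamma_xyy = -0.180409, Gamma_yxx = 0.000000, Gamma_yxy = 0.062826, Gamma_yyy = 0.000000; k1 = (1.610867, -0.929247, 0.312749, 0.188088)
  k2: at (x, y) = (-0.106832, -1.238276), (dx/dtau, dy/dtau) = (1.626504, -0.919842); Gamma_xxx = -0.034754, Gamma_xxy = 0.000000, Gamma_xyy = -0.104065, Gamma_yxx = 0.000000, Gamma_yxy = 0.035679, Gamma_yyy = 0.000000; k2 = (1.626504, -0.919842, 0.179994, 0.106760)
  k3: at (x, y) = (-0.106050, -1.237805), (dx/dtau, dy/dtau) = (1.619866, -0.923909); Gamma_xxx = -0.034502, Gamma_xxy = 0.000000, Gamma_xyy = -0.103312, Gamma_yxx = 0.000000, Gamma_yxy = 0.035417, Gamma_yyy = 0.000000; k3 = (1.619866, -0.923909, 0.178720, 0.106009)
  k4: at (x, y) = (-0.025389, -1.284204), (dx/dtau, dy/dtau) = (1.628739, -0.918646); Gamma_xxx = -0.008289, Gamma_xxy = 0.000000, Gamma_xyy = -0.024863, Gamma_yxx = 0.000000, Gamma_yxy = 0.008464, Gamma_yyy = 0.000000; k4 = (1.628739, -0.918646, 0.042970, 0.025328)
  Y <- Y + (h/6)(k1 + 2k2 + 2k3 + k4): x = -0.0252, y = -1.2841, dx/dtau = 1.6288, dy/dtau = -0.9186


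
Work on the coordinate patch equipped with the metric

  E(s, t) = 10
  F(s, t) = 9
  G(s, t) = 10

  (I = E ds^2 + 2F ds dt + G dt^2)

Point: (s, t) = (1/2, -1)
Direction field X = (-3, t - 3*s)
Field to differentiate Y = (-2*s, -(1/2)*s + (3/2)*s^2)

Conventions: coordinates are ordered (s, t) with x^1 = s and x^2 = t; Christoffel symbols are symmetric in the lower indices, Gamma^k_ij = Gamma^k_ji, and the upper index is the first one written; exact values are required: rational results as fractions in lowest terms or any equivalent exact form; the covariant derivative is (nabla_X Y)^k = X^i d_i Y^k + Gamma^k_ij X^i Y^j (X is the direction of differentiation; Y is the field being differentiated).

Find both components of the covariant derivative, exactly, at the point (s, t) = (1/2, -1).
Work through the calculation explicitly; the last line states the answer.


E = 10, F = 9, G = 10 at the point
E_s = 0, E_t = 0, F_s = 0, F_t = 0, G_s = 0, G_t = 0
EG - F^2 = 19;  g^inv = (1/19) * [[10, -9], [-9, 10]]
first-kind symbols [ij,l] = (1/2)(d_i g_jl + d_j g_il - d_l g_ij): [ss,s] = E_s/2 = 0, [ss,t] = F_s - E_t/2 = 0, [st,s] = E_t/2 = 0, [st,t] = G_s/2 = 0, [tt,s] = F_t - G_s/2 = 0, [tt,t] = G_t/2 = 0
Gamma^s_ij = (G*[ij,s] - F*[ij,t])/(EG - F^2), Gamma^t_ij = (E*[ij,t] - F*[ij,s])/(EG - F^2)
Gamma_sss = 0, Gamma_sst = 0, Gamma_stt = 0, Gamma_tss = 0, Gamma_tst = 0, Gamma_ttt = 0
X = (-3, -5/2), Y = (-1, 1/8) at the point

Answer: (nabla_X Y)^s = 6, (nabla_X Y)^t = -3


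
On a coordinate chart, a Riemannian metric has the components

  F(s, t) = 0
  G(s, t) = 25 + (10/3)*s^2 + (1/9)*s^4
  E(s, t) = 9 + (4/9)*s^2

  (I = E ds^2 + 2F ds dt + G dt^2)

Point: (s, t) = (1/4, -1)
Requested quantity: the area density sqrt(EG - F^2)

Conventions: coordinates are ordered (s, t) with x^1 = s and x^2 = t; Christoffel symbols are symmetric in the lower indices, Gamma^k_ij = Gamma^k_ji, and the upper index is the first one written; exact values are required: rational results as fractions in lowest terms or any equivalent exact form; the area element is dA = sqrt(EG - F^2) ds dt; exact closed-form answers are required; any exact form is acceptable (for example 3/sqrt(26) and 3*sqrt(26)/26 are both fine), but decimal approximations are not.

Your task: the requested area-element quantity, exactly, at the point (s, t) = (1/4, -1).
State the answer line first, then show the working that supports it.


Answer: sqrt(EG - F^2) = 1205*sqrt(13)/288

E = 325/36, F = 0, G = 58081/2304; EG - F^2 = 18876325/82944


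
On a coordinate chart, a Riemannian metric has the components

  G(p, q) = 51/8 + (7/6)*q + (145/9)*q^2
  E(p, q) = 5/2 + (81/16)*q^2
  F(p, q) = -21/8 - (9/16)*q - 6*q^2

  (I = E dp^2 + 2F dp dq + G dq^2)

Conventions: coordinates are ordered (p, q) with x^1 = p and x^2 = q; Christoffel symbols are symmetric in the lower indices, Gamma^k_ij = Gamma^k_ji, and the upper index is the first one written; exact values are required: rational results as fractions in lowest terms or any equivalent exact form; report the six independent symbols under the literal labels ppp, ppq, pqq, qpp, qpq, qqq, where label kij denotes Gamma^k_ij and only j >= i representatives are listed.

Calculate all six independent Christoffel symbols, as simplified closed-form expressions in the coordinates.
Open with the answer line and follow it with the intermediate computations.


Answer: Gamma_ppp = (-69984*q^3 - 6561*q^2 - 30618*q)/(104976*q^4 - 1944*q^3 + 93853*q^2 - 84*q + 20844), Gamma_ppq = (187920*q^3 + 13608*q^2 + 74358*q)/(104976*q^4 - 1944*q^3 + 93853*q^2 - 84*q + 20844), Gamma_pqq = (-222720*q^3 - 24192*q^2 - 79572*q - 4734)/(104976*q^4 - 1944*q^3 + 93853*q^2 - 84*q + 20844), Gamma_qpp = (-59049*q^3 - 29160*q)/(104976*q^4 - 1944*q^3 + 93853*q^2 - 84*q + 20844), Gamma_qpq = (69984*q^3 + 6561*q^2 + 30618*q)/(104976*q^4 - 1944*q^3 + 93853*q^2 - 84*q + 20844), Gamma_qqq = (22032*q^3 - 16524*q^2 + 19495*q - 42)/(104976*q^4 - 1944*q^3 + 93853*q^2 - 84*q + 20844)

E = 5/2 + (81/16)*q^2; F = -21/8 - (9/16)*q - 6*q^2; G = 51/8 + (7/6)*q + (145/9)*q^2
Gamma^k_ij = (1/2) g^{kl} (d_i g_jl + d_j g_il - d_l g_ij), with g^inv = (1/(EG-F^2)) [[G, -F], [-F, E]]
first partials: E_p = 0, E_q = (81/8)*q, F_p = 0, F_q = -9/16 - 12*q, G_p = 0, G_q = 7/6 + (290/9)*q
D = EG - F^2 = 579/64 - (7/192)*q + (93853/2304)*q^2 - (27/32)*q^3 + (729/16)*q^4
expanded: Gamma^p_pp = (G E_p - 2F F_p + F E_q)/(2D), Gamma^p_pq = (G E_q - F G_p)/(2D), Gamma^p_qq = (2G F_q - G G_p - F G_q)/(2D), Gamma^q_pp = (2E F_p - E E_q - F E_p)/(2D), Gamma^q_pq = (E G_p - F E_q)/(2D), Gamma^q_qq = (E G_q - 2F F_q + F G_p)/(2D); substitute and cancel common factors


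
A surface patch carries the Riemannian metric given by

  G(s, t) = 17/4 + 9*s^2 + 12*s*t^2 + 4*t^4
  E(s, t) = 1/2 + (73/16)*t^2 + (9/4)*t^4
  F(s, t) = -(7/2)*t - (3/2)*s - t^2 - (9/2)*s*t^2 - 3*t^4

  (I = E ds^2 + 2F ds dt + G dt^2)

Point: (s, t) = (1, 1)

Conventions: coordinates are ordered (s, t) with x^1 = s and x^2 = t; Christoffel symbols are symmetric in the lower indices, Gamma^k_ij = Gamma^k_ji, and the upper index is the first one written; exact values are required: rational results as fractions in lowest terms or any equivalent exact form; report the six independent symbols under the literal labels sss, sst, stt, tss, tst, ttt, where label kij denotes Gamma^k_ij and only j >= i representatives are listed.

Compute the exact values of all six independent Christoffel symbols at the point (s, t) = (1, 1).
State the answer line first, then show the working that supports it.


Answer: Gamma_sss = -482/75, Gamma_sst = 133/9, Gamma_stt = -6712/225, Gamma_tss = -3133/900, Gamma_tst = 22/3, Gamma_ttt = -2944/225

E = 117/16, F = -27/2, G = 117/4 at the point
E_s = 0, E_t = 145/8, F_s = -6, F_t = -53/2, G_s = 30, G_t = 40
EG - F^2 = 2025/64;  g^inv = (64/2025) * [[117/4, 27/2], [27/2, 117/16]]
first-kind symbols [ij,l] = (1/2)(d_i g_jl + d_j g_il - d_l g_ij): [ss,s] = E_s/2 = 0, [ss,t] = F_s - E_t/2 = -241/16, [st,s] = E_t/2 = 145/16, [st,t] = G_s/2 = 15, [tt,s] = F_t - G_s/2 = -83/2, [tt,t] = G_t/2 = 20
Gamma^s_ij = (G*[ij,s] - F*[ij,t])/(EG - F^2), Gamma^t_ij = (E*[ij,t] - F*[ij,s])/(EG - F^2)


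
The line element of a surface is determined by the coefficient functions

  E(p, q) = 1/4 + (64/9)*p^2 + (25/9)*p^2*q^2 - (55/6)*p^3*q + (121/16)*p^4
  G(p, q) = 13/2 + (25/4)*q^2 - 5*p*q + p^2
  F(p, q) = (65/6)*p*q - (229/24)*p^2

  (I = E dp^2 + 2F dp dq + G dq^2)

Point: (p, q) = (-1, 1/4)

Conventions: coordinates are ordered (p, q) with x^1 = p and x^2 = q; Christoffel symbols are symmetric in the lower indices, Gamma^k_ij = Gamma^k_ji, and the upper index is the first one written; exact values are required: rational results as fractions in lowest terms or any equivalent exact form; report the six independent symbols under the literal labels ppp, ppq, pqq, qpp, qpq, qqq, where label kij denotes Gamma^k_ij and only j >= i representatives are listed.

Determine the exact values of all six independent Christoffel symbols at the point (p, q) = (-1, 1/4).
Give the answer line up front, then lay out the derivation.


Answer: Gamma_ppp = -156509/40932, Gamma_ppq = 1209/379, Gamma_pqq = -17615/4548, Gamma_qpp = -305548/92097, Gamma_qpq = 13976/3411, Gamma_qqq = -48568/10233

E = 313/18, F = -49/4, G = 585/64 at the point
E_p = -1861/36, E_q = 95/9, F_p = 523/24, F_q = -65/6, G_p = -13/4, G_q = 65/8
EG - F^2 = 1137/128;  g^inv = (128/1137) * [[585/64, 49/4], [49/4, 313/18]]
first-kind symbols [ij,l] = (1/2)(d_i g_jl + d_j g_il - d_l g_ij): [pp,p] = E_p/2 = -1861/72, [pp,q] = F_p - E_q/2 = 1189/72, [pq,p] = E_q/2 = 95/18, [pq,q] = G_p/2 = -13/8, [qq,p] = F_q - G_p/2 = -221/24, [qq,q] = G_q/2 = 65/16
Gamma^p_ij = (G*[ij,p] - F*[ij,q])/(EG - F^2), Gamma^q_ij = (E*[ij,q] - F*[ij,p])/(EG - F^2)


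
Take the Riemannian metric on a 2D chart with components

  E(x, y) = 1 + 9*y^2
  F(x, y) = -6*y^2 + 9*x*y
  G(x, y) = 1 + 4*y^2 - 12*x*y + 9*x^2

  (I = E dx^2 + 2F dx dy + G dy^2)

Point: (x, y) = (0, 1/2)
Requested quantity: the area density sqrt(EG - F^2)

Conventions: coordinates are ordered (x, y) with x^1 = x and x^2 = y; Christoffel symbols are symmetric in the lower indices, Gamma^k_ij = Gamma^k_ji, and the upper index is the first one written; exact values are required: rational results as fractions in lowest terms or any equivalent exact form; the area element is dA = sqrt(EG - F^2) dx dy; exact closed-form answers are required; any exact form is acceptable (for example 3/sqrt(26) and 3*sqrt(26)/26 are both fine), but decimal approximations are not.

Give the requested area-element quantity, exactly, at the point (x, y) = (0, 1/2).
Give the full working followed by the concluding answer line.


E = 13/4, F = -3/2, G = 2; EG - F^2 = 17/4

Answer: sqrt(EG - F^2) = sqrt(17)/2


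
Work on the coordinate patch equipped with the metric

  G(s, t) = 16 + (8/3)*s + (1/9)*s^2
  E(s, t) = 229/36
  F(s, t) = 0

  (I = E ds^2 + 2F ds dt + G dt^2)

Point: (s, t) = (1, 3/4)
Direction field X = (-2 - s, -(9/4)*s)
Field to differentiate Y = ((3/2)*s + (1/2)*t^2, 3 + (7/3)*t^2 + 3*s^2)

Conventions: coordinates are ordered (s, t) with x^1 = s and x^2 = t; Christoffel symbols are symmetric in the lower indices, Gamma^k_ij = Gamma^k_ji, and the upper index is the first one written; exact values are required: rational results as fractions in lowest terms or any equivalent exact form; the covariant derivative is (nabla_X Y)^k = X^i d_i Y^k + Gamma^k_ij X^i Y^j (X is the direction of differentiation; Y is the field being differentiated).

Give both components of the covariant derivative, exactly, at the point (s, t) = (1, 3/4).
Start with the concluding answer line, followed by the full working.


Answer: (nabla_X Y)^s = -4491/1832, (nabla_X Y)^t = -46377/1664

E = 229/36, F = 0, G = 169/9 at the point
E_s = 0, E_t = 0, F_s = 0, F_t = 0, G_s = 26/9, G_t = 0
EG - F^2 = 38701/324;  g^inv = (324/38701) * [[169/9, 0], [0, 229/36]]
first-kind symbols [ij,l] = (1/2)(d_i g_jl + d_j g_il - d_l g_ij): [ss,s] = E_s/2 = 0, [ss,t] = F_s - E_t/2 = 0, [st,s] = E_t/2 = 0, [st,t] = G_s/2 = 13/9, [tt,s] = F_t - G_s/2 = -13/9, [tt,t] = G_t/2 = 0
Gamma^s_ij = (G*[ij,s] - F*[ij,t])/(EG - F^2), Gamma^t_ij = (E*[ij,t] - F*[ij,s])/(EG - F^2)
Gamma_sss = 0, Gamma_sst = 0, Gamma_stt = -52/229, Gamma_tss = 0, Gamma_tst = 1/13, Gamma_ttt = 0
X = (-3, -9/4), Y = (57/32, 117/16) at the point


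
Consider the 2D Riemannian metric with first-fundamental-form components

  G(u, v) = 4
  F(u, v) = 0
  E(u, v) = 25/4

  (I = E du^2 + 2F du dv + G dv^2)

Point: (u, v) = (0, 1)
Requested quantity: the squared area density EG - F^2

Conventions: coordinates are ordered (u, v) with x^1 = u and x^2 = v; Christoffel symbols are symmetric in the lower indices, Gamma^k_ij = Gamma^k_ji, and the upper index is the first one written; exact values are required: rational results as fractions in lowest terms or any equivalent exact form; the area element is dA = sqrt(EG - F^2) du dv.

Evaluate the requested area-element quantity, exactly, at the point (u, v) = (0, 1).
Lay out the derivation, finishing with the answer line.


E = 25/4, F = 0, G = 4; EG - F^2 = 25

Answer: EG - F^2 = 25


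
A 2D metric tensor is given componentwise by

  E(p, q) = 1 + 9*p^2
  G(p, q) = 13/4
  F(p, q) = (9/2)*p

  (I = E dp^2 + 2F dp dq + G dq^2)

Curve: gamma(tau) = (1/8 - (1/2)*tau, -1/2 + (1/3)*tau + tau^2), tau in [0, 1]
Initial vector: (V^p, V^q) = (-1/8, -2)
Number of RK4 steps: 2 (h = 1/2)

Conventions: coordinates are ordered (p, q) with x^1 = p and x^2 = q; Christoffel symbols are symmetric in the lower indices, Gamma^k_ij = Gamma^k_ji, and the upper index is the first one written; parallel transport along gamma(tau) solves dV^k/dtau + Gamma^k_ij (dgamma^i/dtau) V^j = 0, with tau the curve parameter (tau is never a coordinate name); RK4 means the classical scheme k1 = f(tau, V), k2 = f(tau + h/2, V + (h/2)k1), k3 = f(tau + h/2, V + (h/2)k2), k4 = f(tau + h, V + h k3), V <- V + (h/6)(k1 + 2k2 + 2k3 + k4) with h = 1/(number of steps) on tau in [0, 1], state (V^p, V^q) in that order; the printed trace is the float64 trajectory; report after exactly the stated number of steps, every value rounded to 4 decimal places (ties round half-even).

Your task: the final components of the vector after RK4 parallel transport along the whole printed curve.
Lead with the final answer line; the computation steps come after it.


Answer: V^p = -0.1083, V^q = -2.0779

gamma'(tau) = (-1/2, 1/3 + 2*tau); f(tau, V)^k = -Gamma^k_ij(gamma(tau)) gamma'^i(tau) V^j; h = 1/2; intermediate values shown to 6 dp
curve data and Christoffel symbols at the stage parameters:
  tau = 0.000000: gamma = (0.125000, -0.500000), gamma' = (-0.500000, 0.333333); Gamma_ppp = 0.331797, Gamma_ppq = 0.000000, Gamma_pqq = 0.000000, Gamma_qpp = 1.327189, Gamma_qpq = 0.000000, Gamma_qqq = 0.000000
  tau = 0.250000: gamma = (0.000000, -0.354167), gamma' = (-0.500000, 0.833333); Gamma_ppp = 0.000000, Gamma_ppq = 0.000000, Gamma_pqq = 0.000000, Gamma_qpp = 1.384615, Gamma_qpq = 0.000000, Gamma_qqq = 0.000000
  tau = 0.500000: gamma = (-0.125000, -0.083333), gamma' = (-0.500000, 1.333333); Gamma_ppp = -0.331797, Gamma_ppq = 0.000000, Gamma_pqq = 0.000000, Gamma_qpp = 1.327189, Gamma_qpq = 0.000000, Gamma_qqq = 0.000000
  tau = 0.750000: gamma = (-0.250000, 0.312500), gamma' = (-0.500000, 1.833333); Gamma_ppp = -0.590164, Gamma_ppq = 0.000000, Gamma_pqq = 0.000000, Gamma_qpp = 1.180328, Gamma_qpq = 0.000000, Gamma_qqq = 0.000000
  tau = 1.000000: gamma = (-0.375000, 0.833333), gamma' = (-0.500000, 2.333333); Gamma_ppp = -0.747405, Gamma_ppq = 0.000000, Gamma_pqq = 0.000000, Gamma_qpp = 0.996540, Gamma_qpq = 0.000000, Gamma_qqq = 0.000000
step 0: V^p = -0.1250, V^q = -2.0000
step 1: k1 = (-0.020737, -0.082949), k2 = (0.000000, -0.090128), k3 = (0.000000, -0.086538), k4 = (0.020737, -0.082949); V <- V + (h/6)(k1 + 2k2 + 2k3 + k4): V^p = -0.1250, V^q = -2.0433
step 2: k1 = (0.020737, -0.082949), k2 = (0.035355, -0.070711), k3 = (0.034277, -0.068554), k4 = (0.040308, -0.053744); V <- V + (h/6)(k1 + 2k2 + 2k3 + k4): V^p = -0.1083, V^q = -2.0779


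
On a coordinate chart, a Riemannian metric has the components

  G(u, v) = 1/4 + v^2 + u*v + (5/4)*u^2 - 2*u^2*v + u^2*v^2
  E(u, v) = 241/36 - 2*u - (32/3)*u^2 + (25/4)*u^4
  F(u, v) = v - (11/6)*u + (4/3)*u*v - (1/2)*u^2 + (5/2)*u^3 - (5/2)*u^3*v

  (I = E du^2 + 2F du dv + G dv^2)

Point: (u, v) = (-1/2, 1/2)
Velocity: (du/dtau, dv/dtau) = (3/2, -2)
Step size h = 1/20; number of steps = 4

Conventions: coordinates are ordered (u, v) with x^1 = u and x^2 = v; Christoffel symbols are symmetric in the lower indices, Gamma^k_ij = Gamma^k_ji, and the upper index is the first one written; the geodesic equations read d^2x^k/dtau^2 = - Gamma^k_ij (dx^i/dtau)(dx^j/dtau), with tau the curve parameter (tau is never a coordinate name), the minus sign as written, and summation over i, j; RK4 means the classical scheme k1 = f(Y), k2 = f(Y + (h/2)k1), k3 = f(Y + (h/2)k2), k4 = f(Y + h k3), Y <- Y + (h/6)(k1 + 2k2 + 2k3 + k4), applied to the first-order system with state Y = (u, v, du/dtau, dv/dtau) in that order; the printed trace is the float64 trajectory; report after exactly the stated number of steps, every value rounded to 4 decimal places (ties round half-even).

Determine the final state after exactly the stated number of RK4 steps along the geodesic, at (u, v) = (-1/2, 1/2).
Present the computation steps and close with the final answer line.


f(Y) = (du/dtau, dv/dtau, -Gamma^u_ij Y'^i Y'^j, -Gamma^v_ij Y'^i Y'^j) with the Gammas evaluated at the stage position; h = 0.050000; intermediate values shown to 6 dp
step 0: u = -0.5000, v = 0.5000, du/dtau = 1.5000, dv/dtau = -2.0000
step 1:
  k1: at (u, v) = (-0.500000, 0.500000), (du/dtau, dv/dtau) = (1.500000, -2.000000); Gamma_uuu = 0.591857, Gamma_uuv = 0.000000, Gamma_uvv = 0.102211, Gamma_vuu = -0.543695, Gamma_vuv = 0.000000, Gamma_vvv = 0.114714; k1 = (1.500000, -2.000000, -1.740525, 0.764457)
  k2: at (u, v) = (-0.462500, 0.450000), (du/dtau, dv/dtau) = (1.456487, -1.980889); Gamma_uuu = 0.621106, Gamma_uuv = 0.016546, Gamma_uvv = 0.112316, Gamma_vuu = -1.024217, Gamma_vuv = -0.119690, Gamma_vvv = 0.038017; k2 = (1.456487, -1.980889, -1.662830, 1.332905)
  k3: at (u, v) = (-0.463588, 0.450478), (du/dtau, dv/dtau) = (1.458429, -1.966677); Gamma_uuu = 0.619994, Gamma_uuv = 0.016631, Gamma_uvv = 0.112882, Gamma_vuu = -1.007588, Gamma_vuv = -0.120155, Gamma_vvv = 0.035305; k3 = (1.458429, -1.966677, -1.659938, 1.317332)
  k4: at (u, v) = (-0.427079, 0.401666), (du/dtau, dv/dtau) = (1.417003, -1.934133); Gamma_uuu = 0.638992, Gamma_uuv = 0.029781, Gamma_uvv = 0.122336, Gamma_vuu = -1.512134, Gamma_vuv = -0.231300, Gamma_vvv = -0.035753; k4 = (1.417003, -1.934133, -1.577431, 1.902126)
  Y <- Y + (h/6)(k1 + 2k2 + 2k3 + k4): u = -0.4271, v = 0.4014, du/dtau = 1.4170, dv/dtau = -1.9336
step 2:
  k1: at (u, v) = (-0.427110, 0.401423), (du/dtau, dv/dtau) = (1.416971, -1.933608); Gamma_uuu = 0.638888, Gamma_uuv = 0.029910, Gamma_uvv = 0.122555, Gamma_vuu = -1.511334, Gamma_vuv = -0.232340, Gamma_vvv = -0.037083; k1 = (1.416971, -1.933608, -1.577078, 1.899950)
  k2: at (u, v) = (-0.391685, 0.353083), (du/dtau, dv/dtau) = (1.377544, -1.886109); Gamma_uuu = 0.646743, Gamma_uuv = 0.039968, Gamma_uvv = 0.131722, Gamma_vuu = -2.028618, Gamma_vuv = -0.335744, Gamma_vvv = -0.105954; k2 = (1.377544, -1.886109, -1.488180, 2.481828)
  k3: at (u, v) = (-0.392671, 0.354270), (du/dtau, dv/dtau) = (1.379766, -1.871562); Gamma_uuu = 0.646629, Gamma_uuv = 0.039800, Gamma_uvv = 0.131594, Gamma_vuu = -2.013809, Gamma_vuv = -0.333618, Gamma_vvv = -0.104850; k3 = (1.379766, -1.871562, -1.486408, 2.478047)
  k4: at (u, v) = (-0.358121, 0.307845), (du/dtau, dv/dtau) = (1.342651, -1.809705); Gamma_uuu = 0.643800, Gamma_uuv = 0.046237, Gamma_uvv = 0.139100, Gamma_vuu = -2.538738, Gamma_vuv = -0.421705, Gamma_vvv = -0.163741; k4 = (1.342651, -1.809705, -1.391448, 3.063547)
  Y <- Y + (h/6)(k1 + 2k2 + 2k3 + k4): u = -0.3582, v = 0.3076, du/dtau = 1.3427, dv/dtau = -1.8096
step 3:
  k1: at (u, v) = (-0.358158, 0.307601), (du/dtau, dv/dtau) = (1.342657, -1.809581); Gamma_uuu = 0.643730, Gamma_uuv = 0.046341, Gamma_uvv = 0.139280, Gamma_vuu = -2.538162, Gamma_vuv = -0.422737, Gamma_vvv = -0.165007; k1 = (1.342657, -1.809581, -1.391367, 3.061742)
  k2: at (u, v) = (-0.324591, 0.262361), (du/dtau, dv/dtau) = (1.307873, -1.733037); Gamma_uuu = 0.629251, Gamma_uuv = 0.049657, Gamma_uvv = 0.145677, Gamma_vuu = -3.060794, Gamma_vuv = -0.497173, Gamma_vvv = -0.217933; k2 = (1.307873, -1.733037, -1.288777, 3.636349)
  k3: at (u, v) = (-0.325461, 0.264275), (du/dtau, dv/dtau) = (1.310437, -1.718672); Gamma_uuu = 0.629997, Gamma_uuv = 0.049372, Gamma_uvv = 0.145102, Gamma_vuu = -3.046946, Gamma_vuv = -0.492674, Gamma_vvv = -0.213404; k3 = (1.310437, -1.718672, -1.288073, 3.643500)
  k4: at (u, v) = (-0.292636, 0.221667), (du/dtau, dv/dtau) = (1.278253, -1.627406); Gamma_uuu = 0.604336, Gamma_uuv = 0.049514, Gamma_uvv = 0.149620, Gamma_vuu = -3.562982, Gamma_vuv = -0.547308, Gamma_vvv = -0.253930; k4 = (1.278253, -1.627406, -1.177701, 4.217125)
  Y <- Y + (h/6)(k1 + 2k2 + 2k3 + k4): u = -0.2927, v = 0.2214, du/dtau = 1.2783, dv/dtau = -1.6276
step 4:
  k1: at (u, v) = (-0.292678, 0.221431), (du/dtau, dv/dtau) = (1.278300, -1.627593); Gamma_uuu = 0.604282, Gamma_uuv = 0.049592, Gamma_uvv = 0.149760, Gamma_vuu = -3.562460, Gamma_vuv = -0.548273, Gamma_vvv = -0.255092; k1 = (1.278300, -1.627593, -1.177794, 4.215577)
  k2: at (u, v) = (-0.260721, 0.180741), (du/dtau, dv/dtau) = (1.248855, -1.522203); Gamma_uuu = 0.566882, Gamma_uuv = 0.047215, Gamma_uvv = 0.153016, Gamma_vuu = -4.064615, Gamma_vuv = -0.585649, Gamma_vvv = -0.287549; k2 = (1.248855, -1.522203, -1.059176, 4.778966)
  k3: at (u, v) = (-0.261457, 0.183376), (du/dtau, dv/dtau) = (1.251821, -1.508119); Gamma_uuu = 0.568539, Gamma_uuv = 0.046938, Gamma_uvv = 0.152211, Gamma_vuu = -4.051994, Gamma_vuv = -0.579249, Gamma_vvv = -0.280074; k3 = (1.251821, -1.508119, -1.059897, 4.799584)
  k4: at (u, v) = (-0.230087, 0.146025), (du/dtau, dv/dtau) = (1.225305, -1.387614); Gamma_uuu = 0.520309, Gamma_uuv = 0.042363, Gamma_uvv = 0.153884, Gamma_vuu = -4.538907, Gamma_vuv = -0.594821, Gamma_vvv = -0.299215; k4 = (1.225305, -1.387614, -0.933423, 5.368033)
  Y <- Y + (h/6)(k1 + 2k2 + 2k3 + k4): u = -0.2301, v = 0.1458, du/dtau = 1.2254, dv/dtau = -1.3881

Answer: u = -0.2301, v = 0.1458, du/dtau = 1.2254, dv/dtau = -1.3881


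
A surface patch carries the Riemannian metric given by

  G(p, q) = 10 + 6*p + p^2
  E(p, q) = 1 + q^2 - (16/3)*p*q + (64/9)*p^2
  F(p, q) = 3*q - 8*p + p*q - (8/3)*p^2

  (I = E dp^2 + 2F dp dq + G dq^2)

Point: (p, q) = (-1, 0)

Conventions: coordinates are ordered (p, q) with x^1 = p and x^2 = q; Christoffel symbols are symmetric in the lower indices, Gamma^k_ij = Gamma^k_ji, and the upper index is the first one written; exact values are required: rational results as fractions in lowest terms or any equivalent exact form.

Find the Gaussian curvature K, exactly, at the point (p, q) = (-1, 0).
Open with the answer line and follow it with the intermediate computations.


Answer: K = -81/11881

E = 73/9, F = 16/3, G = 5, EG - F^2 = 109/9 at the point
E_p = -128/9, E_q = 16/3, F_p = -8/3, F_q = 2, G_p = 4, G_q = 0
E_qq = 2, F_pq = 1, G_pp = 2
By Brioschi, K is (det M1 - det M2) divided by (EG - F^2) squared.
M1 = [[-E_qq/2 + F_pq - G_pp/2, E_p/2, F_p - E_q/2], [F_q - G_p/2, E, F], [G_q/2, F, G]] = [[-1, -64/9, -16/3], [0, 73/9, 16/3], [0, 16/3, 5]]; det M1 = -109/9
M2 = [[0, E_q/2, G_p/2], [E_q/2, E, F], [G_p/2, F, G]] = [[0, 8/3, 2], [8/3, 73/9, 16/3], [2, 16/3, 5]]; det M2 = -100/9
det M1 - det M2 = -1; K = -1 / (109/9)^2 = -81/11881


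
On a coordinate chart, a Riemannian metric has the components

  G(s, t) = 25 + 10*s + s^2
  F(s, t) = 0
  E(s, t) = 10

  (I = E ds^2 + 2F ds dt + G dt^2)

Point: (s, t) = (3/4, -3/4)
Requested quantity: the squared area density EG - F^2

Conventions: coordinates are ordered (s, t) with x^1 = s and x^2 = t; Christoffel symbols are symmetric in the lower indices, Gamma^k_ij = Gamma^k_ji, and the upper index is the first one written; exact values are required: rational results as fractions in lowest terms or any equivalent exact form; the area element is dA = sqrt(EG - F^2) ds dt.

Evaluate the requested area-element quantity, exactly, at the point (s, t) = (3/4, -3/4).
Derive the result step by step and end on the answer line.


E = 10, F = 0, G = 529/16; EG - F^2 = 2645/8

Answer: EG - F^2 = 2645/8


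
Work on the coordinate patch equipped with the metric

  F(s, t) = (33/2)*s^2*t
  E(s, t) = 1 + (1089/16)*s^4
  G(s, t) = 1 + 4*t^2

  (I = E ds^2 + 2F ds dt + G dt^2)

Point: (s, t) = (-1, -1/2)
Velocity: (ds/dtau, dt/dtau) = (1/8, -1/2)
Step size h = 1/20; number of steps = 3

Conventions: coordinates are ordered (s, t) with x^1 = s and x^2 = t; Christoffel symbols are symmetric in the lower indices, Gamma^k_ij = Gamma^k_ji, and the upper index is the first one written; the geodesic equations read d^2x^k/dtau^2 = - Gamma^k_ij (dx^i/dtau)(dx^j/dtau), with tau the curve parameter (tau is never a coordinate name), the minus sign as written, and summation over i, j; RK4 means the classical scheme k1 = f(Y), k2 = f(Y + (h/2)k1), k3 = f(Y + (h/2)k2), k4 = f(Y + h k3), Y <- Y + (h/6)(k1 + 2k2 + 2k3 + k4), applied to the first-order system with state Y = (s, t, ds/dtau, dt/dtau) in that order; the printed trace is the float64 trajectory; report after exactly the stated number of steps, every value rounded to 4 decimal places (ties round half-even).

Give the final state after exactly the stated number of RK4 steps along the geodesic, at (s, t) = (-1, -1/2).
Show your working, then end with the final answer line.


f(Y) = (ds/dtau, dt/dtau, -Gamma^s_ij Y'^i Y'^j, -Gamma^t_ij Y'^i Y'^j) with the Gammas evaluated at the stage position; h = 0.050000; intermediate values shown to 6 dp
step 0: s = -1.0000, t = -0.5000, ds/dtau = 0.1250, dt/dtau = -0.5000
step 1:
  k1: at (s, t) = (-1.000000, -0.500000), (ds/dtau, dt/dtau) = (0.125000, -0.500000); Gamma_sss = -1.942908, Gamma_sst = 0.000000, Gamma_stt = 0.235504, Gamma_tss = 0.235504, Gamma_tst = 0.000000, Gamma_ttt = -0.028546; k1 = (0.125000, -0.500000, -0.028518, 0.003457)
  k2: at (s, t) = (-0.996875, -0.512500), (ds/dtau, dt/dtau) = (0.124287, -0.499914); Gamma_sss = -1.946874, Gamma_sst = 0.000000, Gamma_stt = 0.236725, Gamma_tss = 0.243403, Gamma_tst = 0.000000, Gamma_ttt = -0.029596; k2 = (0.124287, -0.499914, -0.029087, 0.003637)
  k3: at (s, t) = (-0.996893, -0.512498), (ds/dtau, dt/dtau) = (0.124273, -0.499909); Gamma_sss = -1.946844, Gamma_sst = 0.000000, Gamma_stt = 0.236717, Gamma_tss = 0.243390, Gamma_tst = 0.000000, Gamma_ttt = -0.029594; k3 = (0.124273, -0.499909, -0.029091, 0.003637)
  k4: at (s, t) = (-0.993786, -0.524995), (ds/dtau, dt/dtau) = (0.123545, -0.499818); Gamma_sss = -1.950725, Gamma_sst = 0.000000, Gamma_stt = 0.237930, Gamma_tss = 0.251386, Gamma_tst = 0.000000, Gamma_ttt = -0.030662; k4 = (0.123545, -0.499818, -0.029664, 0.003823)
  Y <- Y + (h/6)(k1 + 2k2 + 2k3 + k4): s = -0.9938, t = -0.5250, ds/dtau = 0.1235, dt/dtau = -0.4998
step 2:
  k1: at (s, t) = (-0.993786, -0.524996), (ds/dtau, dt/dtau) = (0.123546, -0.499818); Gamma_sss = -1.950725, Gamma_sst = 0.000000, Gamma_stt = 0.237930, Gamma_tss = 0.251386, Gamma_tst = 0.000000, Gamma_ttt = -0.030662; k1 = (0.123546, -0.499818, -0.029664, 0.003823)
  k2: at (s, t) = (-0.990697, -0.537491), (ds/dtau, dt/dtau) = (0.122804, -0.499723); Gamma_sss = -1.954521, Gamma_sst = 0.000000, Gamma_stt = 0.239136, Gamma_tss = 0.259481, Gamma_tst = 0.000000, Gamma_ttt = -0.031748; k2 = (0.122804, -0.499723, -0.030242, 0.004015)
  k3: at (s, t) = (-0.990716, -0.537489), (ds/dtau, dt/dtau) = (0.122789, -0.499718); Gamma_sss = -1.954489, Gamma_sst = 0.000000, Gamma_stt = 0.239128, Gamma_tss = 0.259466, Gamma_tst = 0.000000, Gamma_ttt = -0.031745; k3 = (0.122789, -0.499718, -0.030246, 0.004015)
  k4: at (s, t) = (-0.987647, -0.549981), (ds/dtau, dt/dtau) = (0.122033, -0.499617); Gamma_sss = -1.958194, Gamma_sst = 0.000000, Gamma_stt = 0.240326, Gamma_tss = 0.267656, Gamma_tst = 0.000000, Gamma_ttt = -0.032849; k4 = (0.122033, -0.499617, -0.030828, 0.004214)
  Y <- Y + (h/6)(k1 + 2k2 + 2k3 + k4): s = -0.9876, t = -0.5500, ds/dtau = 0.1220, dt/dtau = -0.4996
step 3:
  k1: at (s, t) = (-0.987646, -0.549981), (ds/dtau, dt/dtau) = (0.122033, -0.499617); Gamma_sss = -1.958194, Gamma_sst = 0.000000, Gamma_stt = 0.240326, Gamma_tss = 0.267656, Gamma_tst = 0.000000, Gamma_ttt = -0.032849; k1 = (0.122033, -0.499617, -0.030828, 0.004214)
  k2: at (s, t) = (-0.984596, -0.562472), (ds/dtau, dt/dtau) = (0.121263, -0.499512); Gamma_sss = -1.961808, Gamma_sst = 0.000000, Gamma_stt = 0.241515, Gamma_tss = 0.275942, Gamma_tst = 0.000000, Gamma_ttt = -0.033971; k2 = (0.121263, -0.499512, -0.031413, 0.004419)
  k3: at (s, t) = (-0.984615, -0.562469), (ds/dtau, dt/dtau) = (0.121248, -0.499507); Gamma_sss = -1.961775, Gamma_sst = 0.000000, Gamma_stt = 0.241506, Gamma_tss = 0.275925, Gamma_tst = 0.000000, Gamma_ttt = -0.033968; k3 = (0.121248, -0.499507, -0.031417, 0.004419)
  k4: at (s, t) = (-0.981584, -0.574957), (ds/dtau, dt/dtau) = (0.120462, -0.499396); Gamma_sss = -1.965291, Gamma_sst = 0.000000, Gamma_stt = 0.242686, Gamma_tss = 0.284304, Gamma_tst = 0.000000, Gamma_ttt = -0.035108; k4 = (0.120462, -0.499396, -0.032006, 0.004630)
  Y <- Y + (h/6)(k1 + 2k2 + 2k3 + k4): s = -0.9816, t = -0.5750, ds/dtau = 0.1205, dt/dtau = -0.4994

Answer: s = -0.9816, t = -0.5750, ds/dtau = 0.1205, dt/dtau = -0.4994


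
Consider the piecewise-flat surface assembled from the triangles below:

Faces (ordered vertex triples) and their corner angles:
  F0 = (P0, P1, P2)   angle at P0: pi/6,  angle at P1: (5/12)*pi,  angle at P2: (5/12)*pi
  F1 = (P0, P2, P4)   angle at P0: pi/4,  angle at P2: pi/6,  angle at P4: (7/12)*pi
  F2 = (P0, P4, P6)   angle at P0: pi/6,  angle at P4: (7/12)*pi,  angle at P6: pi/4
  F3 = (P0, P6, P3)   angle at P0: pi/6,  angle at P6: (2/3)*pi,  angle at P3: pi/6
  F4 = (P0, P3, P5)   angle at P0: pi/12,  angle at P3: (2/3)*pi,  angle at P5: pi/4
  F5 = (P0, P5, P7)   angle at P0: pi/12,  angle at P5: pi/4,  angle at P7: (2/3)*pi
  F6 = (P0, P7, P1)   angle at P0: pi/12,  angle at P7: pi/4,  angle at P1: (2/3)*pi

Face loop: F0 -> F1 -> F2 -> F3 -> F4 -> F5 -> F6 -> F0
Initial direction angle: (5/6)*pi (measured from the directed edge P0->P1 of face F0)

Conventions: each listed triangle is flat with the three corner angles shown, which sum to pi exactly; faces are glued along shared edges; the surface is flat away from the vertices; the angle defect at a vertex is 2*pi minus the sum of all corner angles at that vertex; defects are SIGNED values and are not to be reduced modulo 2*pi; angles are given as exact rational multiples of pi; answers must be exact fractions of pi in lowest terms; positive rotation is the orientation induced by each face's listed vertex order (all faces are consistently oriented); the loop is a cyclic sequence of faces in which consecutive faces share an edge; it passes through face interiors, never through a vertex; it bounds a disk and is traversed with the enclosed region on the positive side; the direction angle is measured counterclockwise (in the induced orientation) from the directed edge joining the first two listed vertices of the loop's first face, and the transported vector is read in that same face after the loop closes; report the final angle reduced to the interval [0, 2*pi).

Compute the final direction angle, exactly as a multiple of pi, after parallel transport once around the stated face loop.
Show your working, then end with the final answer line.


enclosed vertex P0: corner angles sum to pi, defect = 2*pi - pi = pi
the final direction is the initial angle plus the enclosed defects, taken mod 2*pi in the induced orientation
final angle = (5/6)*pi + pi = (11/6)*pi (mod 2*pi)

Answer: final direction angle = (11/6)*pi


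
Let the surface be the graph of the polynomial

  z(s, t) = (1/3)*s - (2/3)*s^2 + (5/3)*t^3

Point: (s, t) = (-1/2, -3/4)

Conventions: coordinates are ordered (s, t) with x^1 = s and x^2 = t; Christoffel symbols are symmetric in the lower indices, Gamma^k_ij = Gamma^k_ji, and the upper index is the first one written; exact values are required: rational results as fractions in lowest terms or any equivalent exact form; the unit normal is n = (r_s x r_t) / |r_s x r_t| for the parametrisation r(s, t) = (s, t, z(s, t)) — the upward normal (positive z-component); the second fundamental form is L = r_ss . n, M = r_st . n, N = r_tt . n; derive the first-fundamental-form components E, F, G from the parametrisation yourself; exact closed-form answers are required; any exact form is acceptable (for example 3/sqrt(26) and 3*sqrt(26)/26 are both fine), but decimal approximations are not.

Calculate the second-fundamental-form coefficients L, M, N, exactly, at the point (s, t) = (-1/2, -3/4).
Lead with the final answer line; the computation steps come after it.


Answer: L = -64*sqrt(2537)/7611, M = 0, N = -120*sqrt(2537)/2537

z_s = 1, z_t = 45/16, z_ss = -4/3, z_st = 0, z_tt = -15/2
E = 2, F = 45/16, G = 2281/256; answer radicand W^2 = 2537/256
unnormalised second-form numerators: l = -4/3, m = 0, n = -15/2; L = l/sqrt(2537/256), and similarly M = m/sqrt(W^2), N = n/sqrt(W^2)


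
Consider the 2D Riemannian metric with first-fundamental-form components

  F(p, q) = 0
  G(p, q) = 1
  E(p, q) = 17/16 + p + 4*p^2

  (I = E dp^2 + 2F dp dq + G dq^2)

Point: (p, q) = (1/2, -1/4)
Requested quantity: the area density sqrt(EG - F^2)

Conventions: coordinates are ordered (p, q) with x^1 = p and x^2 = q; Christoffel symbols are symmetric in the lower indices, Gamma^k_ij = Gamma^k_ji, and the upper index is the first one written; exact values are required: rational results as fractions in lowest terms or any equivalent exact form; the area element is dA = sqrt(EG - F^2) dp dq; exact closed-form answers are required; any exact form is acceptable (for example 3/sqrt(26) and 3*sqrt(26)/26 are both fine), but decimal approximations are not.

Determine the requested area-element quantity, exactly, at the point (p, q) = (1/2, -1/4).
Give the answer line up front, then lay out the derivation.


Answer: sqrt(EG - F^2) = sqrt(41)/4

E = 41/16, F = 0, G = 1; EG - F^2 = 41/16


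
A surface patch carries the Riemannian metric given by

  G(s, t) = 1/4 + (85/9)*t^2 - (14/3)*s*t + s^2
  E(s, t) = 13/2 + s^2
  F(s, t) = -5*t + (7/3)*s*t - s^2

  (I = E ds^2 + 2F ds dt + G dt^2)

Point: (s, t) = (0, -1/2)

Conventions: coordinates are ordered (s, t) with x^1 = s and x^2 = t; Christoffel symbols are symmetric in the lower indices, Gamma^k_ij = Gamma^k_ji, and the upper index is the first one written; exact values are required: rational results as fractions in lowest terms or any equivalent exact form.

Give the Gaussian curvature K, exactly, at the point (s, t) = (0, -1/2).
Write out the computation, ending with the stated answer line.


E = 13/2, F = 5/2, G = 47/18, EG - F^2 = 193/18 at the point
E_s = 0, E_t = 0, F_s = -7/6, F_t = -5, G_s = 7/3, G_t = -85/9
E_tt = 0, F_st = 7/3, G_ss = 2
Brioschi: K = (det M1 - det M2) / (EG - F^2)^2 with the standard first/second-derivative matrices M1, M2.
M1 = [[-E_tt/2 + F_st - G_ss/2, E_s/2, F_s - E_t/2], [F_t - G_s/2, E, F], [G_t/2, F, G]] = [[4/3, 0, -7/6], [-37/6, 13/2, 5/2], [-85/18, 5/2, 47/18]]; det M1 = -127/36
M2 = [[0, E_t/2, G_s/2], [E_t/2, E, F], [G_s/2, F, G]] = [[0, 0, 7/6], [0, 13/2, 5/2], [7/6, 5/2, 47/18]]; det M2 = -637/72
det M1 - det M2 = 383/72; K = 383/72 / (193/18)^2 = 3447/74498

Answer: K = 3447/74498


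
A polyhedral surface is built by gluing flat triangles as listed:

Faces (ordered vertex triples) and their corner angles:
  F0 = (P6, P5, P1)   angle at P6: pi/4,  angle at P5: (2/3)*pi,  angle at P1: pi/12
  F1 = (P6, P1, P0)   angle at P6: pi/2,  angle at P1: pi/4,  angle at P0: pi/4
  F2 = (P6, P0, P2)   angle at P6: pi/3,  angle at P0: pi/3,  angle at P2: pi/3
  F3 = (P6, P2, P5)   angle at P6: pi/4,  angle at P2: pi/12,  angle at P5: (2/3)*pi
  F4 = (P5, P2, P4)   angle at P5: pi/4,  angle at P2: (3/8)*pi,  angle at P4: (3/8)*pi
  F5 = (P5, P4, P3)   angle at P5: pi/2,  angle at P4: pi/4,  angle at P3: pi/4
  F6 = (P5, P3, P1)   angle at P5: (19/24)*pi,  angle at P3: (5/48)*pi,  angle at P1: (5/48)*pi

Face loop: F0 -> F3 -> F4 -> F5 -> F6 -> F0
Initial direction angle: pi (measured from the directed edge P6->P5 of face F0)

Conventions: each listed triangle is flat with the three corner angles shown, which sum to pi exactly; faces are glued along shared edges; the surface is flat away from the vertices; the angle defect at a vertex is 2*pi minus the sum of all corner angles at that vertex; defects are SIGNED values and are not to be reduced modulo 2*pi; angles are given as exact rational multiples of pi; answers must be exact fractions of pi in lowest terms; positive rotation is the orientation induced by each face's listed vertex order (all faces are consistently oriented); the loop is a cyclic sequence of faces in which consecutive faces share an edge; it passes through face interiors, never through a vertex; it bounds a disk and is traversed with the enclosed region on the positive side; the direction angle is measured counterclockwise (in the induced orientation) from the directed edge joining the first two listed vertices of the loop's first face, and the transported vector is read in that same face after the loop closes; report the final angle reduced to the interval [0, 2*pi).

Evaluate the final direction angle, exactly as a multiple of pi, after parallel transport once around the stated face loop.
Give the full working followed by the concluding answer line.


enclosed vertex P5: corner angles sum to (23/8)*pi, defect = 2*pi - (23/8)*pi = (-7/8)*pi
the rotation equals the total enclosed defect, so the final angle is initial + defects (mod 2*pi)
final angle = pi - (7/8)*pi = pi/8 (mod 2*pi)

Answer: final direction angle = pi/8
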